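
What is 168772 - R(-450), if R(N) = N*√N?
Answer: 168772 + 6750*I*√2 ≈ 1.6877e+5 + 9545.9*I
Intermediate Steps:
R(N) = N^(3/2)
168772 - R(-450) = 168772 - (-450)^(3/2) = 168772 - (-6750)*I*√2 = 168772 + 6750*I*√2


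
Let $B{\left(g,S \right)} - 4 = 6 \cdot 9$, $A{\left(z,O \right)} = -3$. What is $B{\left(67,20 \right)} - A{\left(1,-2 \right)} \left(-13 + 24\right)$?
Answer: $91$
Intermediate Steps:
$B{\left(g,S \right)} = 58$ ($B{\left(g,S \right)} = 4 + 6 \cdot 9 = 4 + 54 = 58$)
$B{\left(67,20 \right)} - A{\left(1,-2 \right)} \left(-13 + 24\right) = 58 - - 3 \left(-13 + 24\right) = 58 - \left(-3\right) 11 = 58 - -33 = 58 + 33 = 91$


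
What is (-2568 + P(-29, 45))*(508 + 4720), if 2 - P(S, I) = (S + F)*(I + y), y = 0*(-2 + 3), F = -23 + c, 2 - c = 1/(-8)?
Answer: -3362911/2 ≈ -1.6815e+6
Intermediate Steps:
c = 17/8 (c = 2 - 1/(-8) = 2 - 1*(-1/8) = 2 + 1/8 = 17/8 ≈ 2.1250)
F = -167/8 (F = -23 + 17/8 = -167/8 ≈ -20.875)
y = 0 (y = 0*1 = 0)
P(S, I) = 2 - I*(-167/8 + S) (P(S, I) = 2 - (S - 167/8)*(I + 0) = 2 - (-167/8 + S)*I = 2 - I*(-167/8 + S))
(-2568 + P(-29, 45))*(508 + 4720) = (-2568 + (2 + (167/8)*45 - 1*45*(-29)))*(508 + 4720) = (-2568 + (2 + 7515/8 + 1305))*5228 = (-2568 + 17971/8)*5228 = -2573/8*5228 = -3362911/2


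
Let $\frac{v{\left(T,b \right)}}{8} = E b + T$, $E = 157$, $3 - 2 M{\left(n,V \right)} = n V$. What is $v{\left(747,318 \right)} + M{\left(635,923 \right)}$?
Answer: $112333$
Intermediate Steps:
$M{\left(n,V \right)} = \frac{3}{2} - \frac{V n}{2}$ ($M{\left(n,V \right)} = \frac{3}{2} - \frac{n V}{2} = \frac{3}{2} - \frac{V n}{2}$)
$v{\left(T,b \right)} = 8 T + 1256 b$ ($v{\left(T,b \right)} = 8 \left(157 b + T\right) = 8 \left(T + 157 b\right) = 8 T + 1256 b$)
$v{\left(747,318 \right)} + M{\left(635,923 \right)} = \left(8 \cdot 747 + 1256 \cdot 318\right) + \left(\frac{3}{2} - \frac{923}{2} \cdot 635\right) = \left(5976 + 399408\right) + \left(\frac{3}{2} - \frac{586105}{2}\right) = 405384 - 293051 = 112333$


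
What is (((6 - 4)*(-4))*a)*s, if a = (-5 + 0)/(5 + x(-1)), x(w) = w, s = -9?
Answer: -90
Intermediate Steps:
a = -5/4 (a = (-5 + 0)/(5 - 1) = -5/4 ≈ -1.2500)
(((6 - 4)*(-4))*a)*s = (((6 - 4)*(-4))*(-5/4))*(-9) = ((2*(-4))*(-5/4))*(-9) = -8*(-5/4)*(-9) = 10*(-9) = -90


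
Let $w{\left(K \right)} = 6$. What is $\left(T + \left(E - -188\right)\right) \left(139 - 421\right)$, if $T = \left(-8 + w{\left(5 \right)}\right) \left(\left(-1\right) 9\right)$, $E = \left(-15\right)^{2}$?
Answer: $-121542$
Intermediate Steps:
$E = 225$
$T = 18$ ($T = \left(-8 + 6\right) \left(\left(-1\right) 9\right) = \left(-2\right) \left(-9\right) = 18$)
$\left(T + \left(E - -188\right)\right) \left(139 - 421\right) = \left(18 + \left(225 - -188\right)\right) \left(139 - 421\right) = \left(18 + \left(225 + 188\right)\right) \left(-282\right) = \left(18 + 413\right) \left(-282\right) = 431 \left(-282\right) = -121542$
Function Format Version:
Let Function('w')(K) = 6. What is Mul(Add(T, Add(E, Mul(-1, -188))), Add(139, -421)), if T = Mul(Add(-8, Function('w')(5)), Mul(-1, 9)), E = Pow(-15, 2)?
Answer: -121542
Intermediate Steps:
E = 225
T = 18 (T = Mul(Add(-8, 6), Mul(-1, 9)) = Mul(-2, -9) = 18)
Mul(Add(T, Add(E, Mul(-1, -188))), Add(139, -421)) = Mul(Add(18, Add(225, Mul(-1, -188))), Add(139, -421)) = Mul(Add(18, Add(225, 188)), -282) = Mul(Add(18, 413), -282) = Mul(431, -282) = -121542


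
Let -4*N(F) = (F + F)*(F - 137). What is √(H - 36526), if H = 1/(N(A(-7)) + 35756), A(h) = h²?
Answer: I*√13124885232858/18956 ≈ 191.12*I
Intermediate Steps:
N(F) = -F*(-137 + F)/2 (N(F) = -(F + F)*(F - 137)/4 = -2*F*(-137 + F)/4 = -F*(-137 + F)/2)
H = 1/37912 (H = 1/((½)*(-7)²*(137 - 1*(-7)²) + 35756) = 1/((½)*49*(137 - 1*49) + 35756) = 1/((½)*49*(137 - 49) + 35756) = 1/((½)*49*88 + 35756) = 1/(2156 + 35756) = 1/37912 ≈ 2.6377e-5)
√(H - 36526) = √(1/37912 - 36526) = √(-1384773711/37912) = I*√13124885232858/18956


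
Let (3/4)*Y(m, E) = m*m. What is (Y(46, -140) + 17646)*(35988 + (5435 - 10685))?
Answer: 629124892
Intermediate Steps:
Y(m, E) = 4*m**2/3 (Y(m, E) = 4*(m*m)/3 = 4*m**2/3)
(Y(46, -140) + 17646)*(35988 + (5435 - 10685)) = ((4/3)*46**2 + 17646)*(35988 + (5435 - 10685)) = ((4/3)*2116 + 17646)*(35988 - 5250) = (8464/3 + 17646)*30738 = (61402/3)*30738 = 629124892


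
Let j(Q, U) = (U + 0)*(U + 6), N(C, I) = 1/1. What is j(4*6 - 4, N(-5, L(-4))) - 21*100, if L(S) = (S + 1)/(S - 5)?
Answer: -2093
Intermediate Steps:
L(S) = (1 + S)/(-5 + S)
N(C, I) = 1
j(Q, U) = U*(6 + U)
j(4*6 - 4, N(-5, L(-4))) - 21*100 = 1*(6 + 1) - 21*100 = 1*7 - 2100 = 7 - 2100 = -2093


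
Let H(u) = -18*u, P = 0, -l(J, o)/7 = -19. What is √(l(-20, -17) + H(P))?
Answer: √133 ≈ 11.533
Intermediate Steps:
l(J, o) = 133 (l(J, o) = -7*(-19) = 133)
√(l(-20, -17) + H(P)) = √(133 - 18*0) = √(133 + 0) = √133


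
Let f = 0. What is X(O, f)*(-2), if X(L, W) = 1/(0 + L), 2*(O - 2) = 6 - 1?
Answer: -4/9 ≈ -0.44444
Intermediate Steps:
O = 9/2 (O = 2 + (6 - 1)/2 = 2 + (1/2)*5 = 2 + 5/2 = 9/2 ≈ 4.5000)
X(L, W) = 1/L
X(O, f)*(-2) = -2/(9/2) = (2/9)*(-2) = -4/9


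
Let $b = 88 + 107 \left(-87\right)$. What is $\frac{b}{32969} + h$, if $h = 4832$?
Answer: $\frac{159296987}{32969} \approx 4831.7$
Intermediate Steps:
$b = -9221$ ($b = 88 - 9309 = -9221$)
$\frac{b}{32969} + h = - \frac{9221}{32969} + 4832 = \frac{159296987}{32969}$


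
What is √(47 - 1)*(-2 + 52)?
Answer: 50*√46 ≈ 339.12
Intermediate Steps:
√(47 - 1)*(-2 + 52) = √46*50 = 50*√46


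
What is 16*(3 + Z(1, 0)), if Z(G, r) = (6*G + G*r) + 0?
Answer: 144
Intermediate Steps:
Z(G, r) = 6*G + G*r
16*(3 + Z(1, 0)) = 16*(3 + 1*(6 + 0)) = 16*(3 + 1*6) = 16*(3 + 6) = 16*9 = 144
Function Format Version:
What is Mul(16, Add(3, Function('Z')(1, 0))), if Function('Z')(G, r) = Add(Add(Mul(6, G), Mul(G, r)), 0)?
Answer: 144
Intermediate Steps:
Function('Z')(G, r) = Add(Mul(6, G), Mul(G, r))
Mul(16, Add(3, Function('Z')(1, 0))) = Mul(16, Add(3, Mul(1, Add(6, 0)))) = Mul(16, Add(3, Mul(1, 6))) = Mul(16, Add(3, 6)) = Mul(16, 9) = 144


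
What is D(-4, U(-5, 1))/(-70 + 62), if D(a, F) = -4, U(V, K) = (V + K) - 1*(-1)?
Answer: ½ ≈ 0.50000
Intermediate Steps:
U(V, K) = 1 + K + V (U(V, K) = (K + V) + 1 = 1 + K + V)
D(-4, U(-5, 1))/(-70 + 62) = -4/(-70 + 62) = -4/(-8) = -⅛*(-4) = ½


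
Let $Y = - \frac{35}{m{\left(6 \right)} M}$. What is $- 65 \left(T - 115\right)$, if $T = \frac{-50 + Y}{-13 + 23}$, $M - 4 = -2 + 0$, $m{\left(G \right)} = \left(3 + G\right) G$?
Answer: $\frac{1685255}{216} \approx 7802.1$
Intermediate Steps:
$m{\left(G \right)} = G \left(3 + G\right)$
$M = 2$ ($M = 4 + \left(-2 + 0\right) = 4 - 2 = 2$)
$Y = - \frac{35}{108}$ ($Y = - \frac{35}{6 \left(3 + 6\right) 2} = - \frac{35}{6 \cdot 9 \cdot 2} = - \frac{35}{54 \cdot 2} = - \frac{35}{108} \approx -0.32407$)
$T = - \frac{1087}{216}$ ($T = \frac{-50 - \frac{35}{108}}{-13 + 23} = - \frac{5435}{108 \cdot 10} = \left(- \frac{5435}{108}\right) \frac{1}{10} = - \frac{1087}{216} \approx -5.0324$)
$- 65 \left(T - 115\right) = - 65 \left(- \frac{1087}{216} - 115\right) = \left(-65\right) \left(- \frac{25927}{216}\right) = \frac{1685255}{216}$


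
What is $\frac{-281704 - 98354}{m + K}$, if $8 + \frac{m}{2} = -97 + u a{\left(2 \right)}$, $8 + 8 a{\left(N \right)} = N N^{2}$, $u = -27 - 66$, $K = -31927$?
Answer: $\frac{54294}{4591} \approx 11.826$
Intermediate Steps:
$u = -93$ ($u = -27 - 66 = -93$)
$a{\left(N \right)} = -1 + \frac{N^{3}}{8}$ ($a{\left(N \right)} = -1 + \frac{N N^{2}}{8} = -1 + \frac{N^{3}}{8}$)
$m = -210$ ($m = -16 + 2 \left(-97 - 93 \left(-1 + \frac{2^{3}}{8}\right)\right) = -16 + 2 \left(-97 - 93 \left(-1 + \frac{1}{8} \cdot 8\right)\right) = -16 + 2 \left(-97 - 93 \left(-1 + 1\right)\right) = -16 + 2 \left(-97 - 0\right) = -16 + 2 \left(-97 + 0\right) = -16 + 2 \left(-97\right) = -16 - 194 = -210$)
$\frac{-281704 - 98354}{m + K} = \frac{-281704 - 98354}{-210 - 31927} = - \frac{380058}{-32137} = \left(-380058\right) \left(- \frac{1}{32137}\right) = \frac{54294}{4591}$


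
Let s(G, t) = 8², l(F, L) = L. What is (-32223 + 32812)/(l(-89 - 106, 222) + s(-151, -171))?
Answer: 589/286 ≈ 2.0594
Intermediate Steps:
s(G, t) = 64
(-32223 + 32812)/(l(-89 - 106, 222) + s(-151, -171)) = (-32223 + 32812)/(222 + 64) = 589/286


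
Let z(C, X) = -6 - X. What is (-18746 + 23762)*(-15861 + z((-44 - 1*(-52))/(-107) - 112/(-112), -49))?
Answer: -79343088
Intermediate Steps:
(-18746 + 23762)*(-15861 + z((-44 - 1*(-52))/(-107) - 112/(-112), -49)) = (-18746 + 23762)*(-15861 + (-6 - 1*(-49))) = 5016*(-15861 + (-6 + 49)) = 5016*(-15861 + 43) = 5016*(-15818) = -79343088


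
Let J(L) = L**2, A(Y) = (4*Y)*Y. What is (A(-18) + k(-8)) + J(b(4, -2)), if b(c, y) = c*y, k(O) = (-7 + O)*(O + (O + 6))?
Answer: 1510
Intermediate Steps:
A(Y) = 4*Y**2
k(O) = (-7 + O)*(6 + 2*O) (k(O) = (-7 + O)*(O + (6 + O)) = (-7 + O)*(6 + 2*O))
(A(-18) + k(-8)) + J(b(4, -2)) = (4*(-18)**2 + (-42 - 8*(-8) + 2*(-8)**2)) + (4*(-2))**2 = (4*324 + (-42 + 64 + 2*64)) + (-8)**2 = (1296 + (-42 + 64 + 128)) + 64 = (1296 + 150) + 64 = 1446 + 64 = 1510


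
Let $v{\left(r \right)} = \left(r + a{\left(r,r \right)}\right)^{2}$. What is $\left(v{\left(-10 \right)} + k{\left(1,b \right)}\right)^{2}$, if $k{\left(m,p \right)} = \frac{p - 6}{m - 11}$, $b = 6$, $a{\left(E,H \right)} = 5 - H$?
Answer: $625$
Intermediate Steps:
$k{\left(m,p \right)} = \frac{-6 + p}{-11 + m}$
$v{\left(r \right)} = 25$ ($v{\left(r \right)} = \left(r - \left(-5 + r\right)\right)^{2} = 5^{2} = 25$)
$\left(v{\left(-10 \right)} + k{\left(1,b \right)}\right)^{2} = \left(25 + \frac{-6 + 6}{-11 + 1}\right)^{2} = \left(25 + \frac{1}{-10} \cdot 0\right)^{2} = \left(25 - 0\right)^{2} = \left(25 + 0\right)^{2} = 25^{2} = 625$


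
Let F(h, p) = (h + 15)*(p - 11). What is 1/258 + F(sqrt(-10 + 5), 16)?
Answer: 19351/258 + 5*I*sqrt(5) ≈ 75.004 + 11.18*I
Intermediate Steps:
F(h, p) = (-11 + p)*(15 + h) (F(h, p) = (15 + h)*(-11 + p) = (-11 + p)*(15 + h))
1/258 + F(sqrt(-10 + 5), 16) = 1/258 + (-165 - 11*sqrt(-10 + 5) + 15*16 + sqrt(-10 + 5)*16) = 1/258 + (-165 - 11*I*sqrt(5) + 240 + sqrt(-5)*16) = 1/258 + (-165 - 11*I*sqrt(5) + 240 + (I*sqrt(5))*16) = 1/258 + (-165 - 11*I*sqrt(5) + 240 + 16*I*sqrt(5)) = 1/258 + (75 + 5*I*sqrt(5)) = 19351/258 + 5*I*sqrt(5)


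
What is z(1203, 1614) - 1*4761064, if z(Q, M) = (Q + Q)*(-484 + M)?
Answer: -2042284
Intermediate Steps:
z(Q, M) = 2*Q*(-484 + M) (z(Q, M) = (2*Q)*(-484 + M) = 2*Q*(-484 + M))
z(1203, 1614) - 1*4761064 = 2*1203*(-484 + 1614) - 1*4761064 = 2*1203*1130 - 4761064 = 2718780 - 4761064 = -2042284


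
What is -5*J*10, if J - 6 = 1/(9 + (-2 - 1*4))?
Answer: -950/3 ≈ -316.67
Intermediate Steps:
J = 19/3 (J = 6 + 1/(9 + (-2 - 1*4)) = 6 + 1/(9 + (-2 - 4)) = 6 + 1/(9 - 6) = 6 + 1/3 = 6 + ⅓ = 19/3 ≈ 6.3333)
-5*J*10 = -5*19/3*10 = -95/3*10 = -950/3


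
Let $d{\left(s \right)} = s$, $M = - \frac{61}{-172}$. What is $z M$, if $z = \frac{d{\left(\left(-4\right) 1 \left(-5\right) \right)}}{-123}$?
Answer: $- \frac{305}{5289} \approx -0.057667$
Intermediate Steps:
$M = \frac{61}{172}$ ($M = \left(-61\right) \left(- \frac{1}{172}\right) = \frac{61}{172} \approx 0.35465$)
$z = - \frac{20}{123}$ ($z = \frac{\left(-4\right) 1 \left(-5\right)}{-123} = \left(-4\right) \left(-5\right) \left(- \frac{1}{123}\right) = 20 \left(- \frac{1}{123}\right) = - \frac{20}{123} \approx -0.1626$)
$z M = \left(- \frac{20}{123}\right) \frac{61}{172} = - \frac{305}{5289}$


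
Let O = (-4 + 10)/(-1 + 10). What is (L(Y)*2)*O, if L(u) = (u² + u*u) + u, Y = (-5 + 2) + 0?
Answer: 20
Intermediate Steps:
O = ⅔ (O = 6/9 = 6*(⅑) = ⅔ ≈ 0.66667)
Y = -3 (Y = -3 + 0 = -3)
L(u) = u + 2*u² (L(u) = (u² + u²) + u = 2*u² + u = u + 2*u²)
(L(Y)*2)*O = (-3*(1 + 2*(-3))*2)*(⅔) = (-3*(1 - 6)*2)*(⅔) = (-3*(-5)*2)*(⅔) = (15*2)*(⅔) = 30*(⅔) = 20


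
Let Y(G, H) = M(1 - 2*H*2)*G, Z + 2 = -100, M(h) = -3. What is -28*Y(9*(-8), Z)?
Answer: -6048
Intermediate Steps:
Z = -102 (Z = -2 - 100 = -102)
Y(G, H) = -3*G
-28*Y(9*(-8), Z) = -(-84)*9*(-8) = -(-84)*(-72) = -28*216 = -6048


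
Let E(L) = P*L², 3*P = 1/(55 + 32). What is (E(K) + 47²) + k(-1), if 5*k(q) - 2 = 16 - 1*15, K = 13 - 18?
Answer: 2883653/1305 ≈ 2209.7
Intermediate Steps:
K = -5
k(q) = ⅗ (k(q) = ⅖ + (16 - 1*15)/5 = ⅖ + (16 - 15)/5 = ⅖ + (⅕)*1 = ⅖ + ⅕ = ⅗)
P = 1/261 (P = 1/(3*(55 + 32)) = (⅓)/87 = (⅓)*(1/87) = 1/261 ≈ 0.0038314)
E(L) = L²/261
(E(K) + 47²) + k(-1) = ((1/261)*(-5)² + 47²) + ⅗ = ((1/261)*25 + 2209) + ⅗ = (25/261 + 2209) + ⅗ = 576574/261 + ⅗ = 2883653/1305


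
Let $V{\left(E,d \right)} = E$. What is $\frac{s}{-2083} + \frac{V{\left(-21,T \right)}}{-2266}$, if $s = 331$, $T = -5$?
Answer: $- \frac{706303}{4720078} \approx -0.14964$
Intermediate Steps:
$\frac{s}{-2083} + \frac{V{\left(-21,T \right)}}{-2266} = \frac{331}{-2083} - \frac{21}{-2266} = 331 \left(- \frac{1}{2083}\right) - - \frac{21}{2266} = - \frac{331}{2083} + \frac{21}{2266} = - \frac{706303}{4720078}$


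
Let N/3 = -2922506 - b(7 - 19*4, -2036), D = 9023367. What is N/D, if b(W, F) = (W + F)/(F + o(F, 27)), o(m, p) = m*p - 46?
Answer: -166740659429/171606393606 ≈ -0.97165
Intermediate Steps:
o(m, p) = -46 + m*p
b(W, F) = (F + W)/(-46 + 28*F) (b(W, F) = (W + F)/(F + (-46 + F*27)) = (F + W)/(F + (-46 + 27*F)) = (F + W)/(-46 + 28*F))
N = -166740659429/19018 (N = 3*(-2922506 - (-2036 + (7 - 19*4))/(2*(-23 + 14*(-2036)))) = 3*(-2922506 - (-2036 + (7 - 76))/(2*(-23 - 28504))) = 3*(-2922506 - (-2036 - 69)/(2*(-28527))) = 3*(-2922506 - (-1)*(-2105)/(2*28527)) = 3*(-2922506 - 1*2105/57054) = 3*(-2922506 - 2105/57054) = 3*(-166740659429/57054) = -166740659429/19018 ≈ -8.7675e+6)
N/D = -166740659429/19018/9023367 = -166740659429/19018*1/9023367 = -166740659429/171606393606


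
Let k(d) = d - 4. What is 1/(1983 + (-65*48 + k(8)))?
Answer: -1/1133 ≈ -0.00088261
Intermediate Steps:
k(d) = -4 + d
1/(1983 + (-65*48 + k(8))) = 1/(1983 + (-65*48 + (-4 + 8))) = 1/(1983 + (-3120 + 4)) = 1/(1983 - 3116) = 1/(-1133) = -1/1133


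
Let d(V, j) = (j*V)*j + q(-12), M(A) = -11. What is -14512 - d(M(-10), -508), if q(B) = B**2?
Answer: 2824048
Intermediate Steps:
d(V, j) = 144 + V*j**2 (d(V, j) = (j*V)*j + (-12)**2 = (V*j)*j + 144 = V*j**2 + 144 = 144 + V*j**2)
-14512 - d(M(-10), -508) = -14512 - (144 - 11*(-508)**2) = -14512 - (144 - 11*258064) = -14512 - (144 - 2838704) = -14512 - 1*(-2838560) = -14512 + 2838560 = 2824048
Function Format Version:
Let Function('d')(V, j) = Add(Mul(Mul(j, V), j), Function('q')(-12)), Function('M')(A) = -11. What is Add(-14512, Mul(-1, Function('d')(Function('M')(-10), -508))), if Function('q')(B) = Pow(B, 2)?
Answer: 2824048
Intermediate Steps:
Function('d')(V, j) = Add(144, Mul(V, Pow(j, 2))) (Function('d')(V, j) = Add(Mul(Mul(j, V), j), Pow(-12, 2)) = Add(Mul(Mul(V, j), j), 144) = Add(Mul(V, Pow(j, 2)), 144) = Add(144, Mul(V, Pow(j, 2))))
Add(-14512, Mul(-1, Function('d')(Function('M')(-10), -508))) = Add(-14512, Mul(-1, Add(144, Mul(-11, Pow(-508, 2))))) = Add(-14512, Mul(-1, Add(144, Mul(-11, 258064)))) = Add(-14512, Mul(-1, Add(144, -2838704))) = Add(-14512, Mul(-1, -2838560)) = Add(-14512, 2838560) = 2824048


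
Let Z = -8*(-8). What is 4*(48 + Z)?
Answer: 448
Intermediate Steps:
Z = 64
4*(48 + Z) = 4*(48 + 64) = 4*112 = 448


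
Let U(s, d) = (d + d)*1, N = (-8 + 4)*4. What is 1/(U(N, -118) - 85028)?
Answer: -1/85264 ≈ -1.1728e-5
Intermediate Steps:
N = -16 (N = -4*4 = -16)
U(s, d) = 2*d (U(s, d) = (2*d)*1 = 2*d)
1/(U(N, -118) - 85028) = 1/(2*(-118) - 85028) = 1/(-236 - 85028) = 1/(-85264) = -1/85264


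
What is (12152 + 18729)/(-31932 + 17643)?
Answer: -30881/14289 ≈ -2.1612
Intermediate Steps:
(12152 + 18729)/(-31932 + 17643) = 30881/(-14289) = 30881*(-1/14289) = -30881/14289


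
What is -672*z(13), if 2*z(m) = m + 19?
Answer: -10752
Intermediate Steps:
z(m) = 19/2 + m/2 (z(m) = (m + 19)/2 = (19 + m)/2 = 19/2 + m/2)
-672*z(13) = -672*(19/2 + (½)*13) = -672*(19/2 + 13/2) = -672*16 = -1*10752 = -10752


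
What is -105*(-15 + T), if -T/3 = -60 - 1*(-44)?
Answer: -3465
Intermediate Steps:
T = 48 (T = -3*(-60 - 1*(-44)) = -3*(-60 + 44) = -3*(-16) = 48)
-105*(-15 + T) = -105*(-15 + 48) = -105*33 = -3465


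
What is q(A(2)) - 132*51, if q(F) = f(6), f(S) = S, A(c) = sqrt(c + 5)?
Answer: -6726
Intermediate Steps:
A(c) = sqrt(5 + c)
q(F) = 6
q(A(2)) - 132*51 = 6 - 132*51 = 6 - 6732 = -6726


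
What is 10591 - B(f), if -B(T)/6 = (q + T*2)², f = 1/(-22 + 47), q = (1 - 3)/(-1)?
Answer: 6635599/625 ≈ 10617.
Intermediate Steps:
q = 2 (q = -2*(-1) = 2)
f = 1/25 ≈ 0.040000
B(T) = -6*(2 + 2*T)² (B(T) = -6*(2 + T*2)² = -6*(2 + 2*T)²)
10591 - B(f) = 10591 - (-24)*(1 + 1/25)² = 10591 - (-24)*(26/25)² = 10591 - (-24)*676/625 = 10591 - 1*(-16224/625) = 10591 + 16224/625 = 6635599/625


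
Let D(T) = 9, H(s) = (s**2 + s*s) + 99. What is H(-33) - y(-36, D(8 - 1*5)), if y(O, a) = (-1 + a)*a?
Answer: 2205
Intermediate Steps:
H(s) = 99 + 2*s**2 (H(s) = (s**2 + s**2) + 99 = 2*s**2 + 99 = 99 + 2*s**2)
y(O, a) = a*(-1 + a)
H(-33) - y(-36, D(8 - 1*5)) = (99 + 2*(-33)**2) - 9*(-1 + 9) = (99 + 2*1089) - 9*8 = (99 + 2178) - 1*72 = 2277 - 72 = 2205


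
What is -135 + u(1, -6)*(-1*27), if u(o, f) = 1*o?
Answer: -162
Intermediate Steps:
u(o, f) = o
-135 + u(1, -6)*(-1*27) = -135 + 1*(-1*27) = -135 + 1*(-27) = -135 - 27 = -162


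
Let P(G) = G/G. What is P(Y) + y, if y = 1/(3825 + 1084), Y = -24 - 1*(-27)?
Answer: 4910/4909 ≈ 1.0002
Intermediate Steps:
Y = 3 (Y = -24 + 27 = 3)
P(G) = 1
y = 1/4909 ≈ 0.00020371
P(Y) + y = 1 + 1/4909 = 4910/4909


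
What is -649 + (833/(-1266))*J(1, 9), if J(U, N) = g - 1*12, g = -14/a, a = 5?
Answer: -2023264/3165 ≈ -639.26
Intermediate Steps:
g = -14/5 ≈ -2.8000
J(U, N) = -74/5 (J(U, N) = -14/5 - 1*12 = -14/5 - 12 = -74/5)
-649 + (833/(-1266))*J(1, 9) = -649 + (833/(-1266))*(-74/5) = -649 + (833*(-1/1266))*(-74/5) = -649 - 833/1266*(-74/5) = -649 + 30821/3165 = -2023264/3165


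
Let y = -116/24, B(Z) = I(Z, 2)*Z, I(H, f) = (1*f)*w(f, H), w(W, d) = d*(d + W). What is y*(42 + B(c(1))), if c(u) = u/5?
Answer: -76444/375 ≈ -203.85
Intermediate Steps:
w(W, d) = d*(W + d)
c(u) = u/5 (c(u) = u*(⅕) = u/5)
I(H, f) = H*f*(H + f) (I(H, f) = (1*f)*(H*(f + H)) = f*(H*(H + f)) = H*f*(H + f))
B(Z) = 2*Z²*(2 + Z) (B(Z) = (Z*2*(Z + 2))*Z = (Z*2*(2 + Z))*Z = (2*Z*(2 + Z))*Z = 2*Z²*(2 + Z))
y = -29/6 (y = -116*1/24 = -29/6 ≈ -4.8333)
y*(42 + B(c(1))) = -29*(42 + 2*((⅕)*1)²*(2 + (⅕)*1))/6 = -29*(42 + 2*(⅕)²*(2 + ⅕))/6 = -29*(42 + 2*(1/25)*(11/5))/6 = -29*(42 + 22/125)/6 = -29/6*5272/125 = -76444/375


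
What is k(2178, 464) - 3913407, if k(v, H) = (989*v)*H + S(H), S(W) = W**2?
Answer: 995777377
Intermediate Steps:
k(v, H) = H**2 + 989*H*v (k(v, H) = (989*v)*H + H**2 = 989*H*v + H**2 = H**2 + 989*H*v)
k(2178, 464) - 3913407 = 464*(464 + 989*2178) - 3913407 = 464*(464 + 2154042) - 3913407 = 464*2154506 - 3913407 = 999690784 - 3913407 = 995777377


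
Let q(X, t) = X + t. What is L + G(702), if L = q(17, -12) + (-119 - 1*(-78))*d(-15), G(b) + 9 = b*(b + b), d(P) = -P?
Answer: 984989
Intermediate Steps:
G(b) = -9 + 2*b² (G(b) = -9 + b*(b + b) = -9 + b*(2*b) = -9 + 2*b²)
L = -610 (L = (17 - 12) + (-119 - 1*(-78))*(-1*(-15)) = 5 + (-119 + 78)*15 = 5 - 41*15 = 5 - 615 = -610)
L + G(702) = -610 + (-9 + 2*702²) = -610 + (-9 + 2*492804) = -610 + (-9 + 985608) = -610 + 985599 = 984989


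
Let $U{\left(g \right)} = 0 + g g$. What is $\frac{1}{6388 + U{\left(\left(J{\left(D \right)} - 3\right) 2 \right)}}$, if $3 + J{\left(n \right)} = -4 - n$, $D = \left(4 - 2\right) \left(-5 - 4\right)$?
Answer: $\frac{1}{6644} \approx 0.00015051$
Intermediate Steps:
$D = -18$ ($D = 2 \left(-9\right) = -18$)
$J{\left(n \right)} = -7 - n$ ($J{\left(n \right)} = -3 - \left(4 + n\right) = -7 - n$)
$U{\left(g \right)} = g^{2}$ ($U{\left(g \right)} = 0 + g^{2} = g^{2}$)
$\frac{1}{6388 + U{\left(\left(J{\left(D \right)} - 3\right) 2 \right)}} = \frac{1}{6388 + \left(\left(\left(-7 - -18\right) - 3\right) 2\right)^{2}} = \frac{1}{6388 + \left(\left(\left(-7 + 18\right) - 3\right) 2\right)^{2}} = \frac{1}{6388 + \left(\left(11 - 3\right) 2\right)^{2}} = \frac{1}{6388 + \left(8 \cdot 2\right)^{2}} = \frac{1}{6388 + 16^{2}} = \frac{1}{6388 + 256} = \frac{1}{6644}$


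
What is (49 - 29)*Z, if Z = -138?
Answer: -2760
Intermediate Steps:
(49 - 29)*Z = (49 - 29)*(-138) = 20*(-138) = -2760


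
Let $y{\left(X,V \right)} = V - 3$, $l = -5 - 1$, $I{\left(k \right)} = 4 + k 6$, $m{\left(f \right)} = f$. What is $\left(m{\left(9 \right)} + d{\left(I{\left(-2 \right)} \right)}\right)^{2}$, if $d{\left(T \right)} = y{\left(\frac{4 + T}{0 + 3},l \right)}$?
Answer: $0$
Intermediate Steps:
$I{\left(k \right)} = 4 + 6 k$
$l = -6$
$y{\left(X,V \right)} = -3 + V$ ($y{\left(X,V \right)} = V - 3 = -3 + V$)
$d{\left(T \right)} = -9$ ($d{\left(T \right)} = -3 - 6 = -9$)
$\left(m{\left(9 \right)} + d{\left(I{\left(-2 \right)} \right)}\right)^{2} = \left(9 - 9\right)^{2} = 0^{2} = 0$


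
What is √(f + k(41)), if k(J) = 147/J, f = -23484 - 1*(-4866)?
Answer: 3*I*√3476759/41 ≈ 136.43*I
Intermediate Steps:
f = -18618 (f = -23484 + 4866 = -18618)
√(f + k(41)) = √(-18618 + 147/41) = √(-763191/41) = 3*I*√3476759/41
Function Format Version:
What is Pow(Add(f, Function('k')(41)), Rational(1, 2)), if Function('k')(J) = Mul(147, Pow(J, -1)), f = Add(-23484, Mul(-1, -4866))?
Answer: Mul(Rational(3, 41), I, Pow(3476759, Rational(1, 2))) ≈ Mul(136.43, I)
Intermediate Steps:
f = -18618 (f = Add(-23484, 4866) = -18618)
Pow(Add(f, Function('k')(41)), Rational(1, 2)) = Pow(Add(-18618, Mul(147, Pow(41, -1))), Rational(1, 2)) = Pow(Add(-18618, Mul(147, Rational(1, 41))), Rational(1, 2)) = Pow(Add(-18618, Rational(147, 41)), Rational(1, 2)) = Pow(Rational(-763191, 41), Rational(1, 2)) = Mul(Rational(3, 41), I, Pow(3476759, Rational(1, 2)))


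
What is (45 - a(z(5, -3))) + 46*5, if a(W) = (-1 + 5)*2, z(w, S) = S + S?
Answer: 267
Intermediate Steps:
z(w, S) = 2*S
a(W) = 8 (a(W) = 4*2 = 8)
(45 - a(z(5, -3))) + 46*5 = (45 - 1*8) + 46*5 = (45 - 8) + 230 = 37 + 230 = 267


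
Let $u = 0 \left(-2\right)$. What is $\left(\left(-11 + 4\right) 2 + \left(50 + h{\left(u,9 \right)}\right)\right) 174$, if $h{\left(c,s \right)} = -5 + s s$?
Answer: $19488$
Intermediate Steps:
$u = 0$
$h{\left(c,s \right)} = -5 + s^{2}$
$\left(\left(-11 + 4\right) 2 + \left(50 + h{\left(u,9 \right)}\right)\right) 174 = \left(\left(-11 + 4\right) 2 + \left(50 - \left(5 - 9^{2}\right)\right)\right) 174 = \left(\left(-7\right) 2 + \left(50 + \left(-5 + 81\right)\right)\right) 174 = \left(-14 + \left(50 + 76\right)\right) 174 = \left(-14 + 126\right) 174 = 112 \cdot 174 = 19488$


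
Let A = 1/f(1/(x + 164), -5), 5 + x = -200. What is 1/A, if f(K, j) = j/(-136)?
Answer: 5/136 ≈ 0.036765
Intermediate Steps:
x = -205 (x = -5 - 200 = -205)
f(K, j) = -j/136 (f(K, j) = j*(-1/136) = -j/136)
A = 136/5 (A = 1/(-1/136*(-5)) = 1/(5/136) = 136/5 ≈ 27.200)
1/A = 1/(136/5) = 5/136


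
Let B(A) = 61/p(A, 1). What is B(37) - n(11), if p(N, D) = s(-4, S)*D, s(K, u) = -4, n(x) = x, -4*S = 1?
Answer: -105/4 ≈ -26.250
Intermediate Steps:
S = -¼ (S = -¼*1 = -¼ ≈ -0.25000)
p(N, D) = -4*D
B(A) = -61/4 (B(A) = 61/((-4*1)) = 61/(-4) = 61*(-¼) = -61/4)
B(37) - n(11) = -61/4 - 1*11 = -61/4 - 11 = -105/4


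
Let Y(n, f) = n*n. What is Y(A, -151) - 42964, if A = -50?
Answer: -40464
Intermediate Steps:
Y(n, f) = n²
Y(A, -151) - 42964 = (-50)² - 42964 = 2500 - 42964 = -40464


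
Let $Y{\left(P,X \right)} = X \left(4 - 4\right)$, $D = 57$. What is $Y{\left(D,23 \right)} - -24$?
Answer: $24$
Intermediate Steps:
$Y{\left(P,X \right)} = 0$ ($Y{\left(P,X \right)} = X 0 = 0$)
$Y{\left(D,23 \right)} - -24 = 0 - -24 = 0 + 24 = 24$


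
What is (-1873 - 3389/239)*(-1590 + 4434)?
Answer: -1282746384/239 ≈ -5.3671e+6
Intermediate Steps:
(-1873 - 3389/239)*(-1590 + 4434) = (-1873 - 3389*1/239)*2844 = (-1873 - 3389/239)*2844 = -451036/239*2844 = -1282746384/239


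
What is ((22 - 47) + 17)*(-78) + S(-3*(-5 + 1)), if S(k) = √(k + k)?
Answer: 624 + 2*√6 ≈ 628.90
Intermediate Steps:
S(k) = √2*√k (S(k) = √(2*k) = √2*√k)
((22 - 47) + 17)*(-78) + S(-3*(-5 + 1)) = ((22 - 47) + 17)*(-78) + √2*√(-3*(-5 + 1)) = (-25 + 17)*(-78) + √2*√(-3*(-4)) = -8*(-78) + √2*√12 = 624 + √2*(2*√3) = 624 + 2*√6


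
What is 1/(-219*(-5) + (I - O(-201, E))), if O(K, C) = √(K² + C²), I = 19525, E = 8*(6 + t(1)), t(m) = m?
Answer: 20620/425140863 + √43537/425140863 ≈ 4.8992e-5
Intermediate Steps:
E = 56 (E = 8*(6 + 1) = 8*7 = 56)
O(K, C) = √(C² + K²)
1/(-219*(-5) + (I - O(-201, E))) = 1/(-219*(-5) + (19525 - √(56² + (-201)²))) = 1/(1095 + (19525 - √(3136 + 40401))) = 1/(1095 + (19525 - √43537)) = 1/(20620 - √43537)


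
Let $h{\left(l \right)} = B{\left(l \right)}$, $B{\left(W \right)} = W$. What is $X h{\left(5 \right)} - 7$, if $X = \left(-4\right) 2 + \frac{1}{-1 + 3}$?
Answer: $- \frac{89}{2} \approx -44.5$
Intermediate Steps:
$h{\left(l \right)} = l$
$X = - \frac{15}{2}$ ($X = -8 + \frac{1}{2} = - \frac{15}{2} \approx -7.5$)
$X h{\left(5 \right)} - 7 = \left(- \frac{15}{2}\right) 5 - 7 = - \frac{75}{2} - 7 = - \frac{89}{2}$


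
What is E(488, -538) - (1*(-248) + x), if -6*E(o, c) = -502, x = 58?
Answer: 821/3 ≈ 273.67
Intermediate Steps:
E(o, c) = 251/3 (E(o, c) = -1/6*(-502) = 251/3)
E(488, -538) - (1*(-248) + x) = 251/3 - (1*(-248) + 58) = 251/3 - (-248 + 58) = 251/3 - 1*(-190) = 251/3 + 190 = 821/3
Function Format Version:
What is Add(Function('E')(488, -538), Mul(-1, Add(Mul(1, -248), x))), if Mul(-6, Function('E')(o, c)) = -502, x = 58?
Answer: Rational(821, 3) ≈ 273.67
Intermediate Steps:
Function('E')(o, c) = Rational(251, 3) (Function('E')(o, c) = Mul(Rational(-1, 6), -502) = Rational(251, 3))
Add(Function('E')(488, -538), Mul(-1, Add(Mul(1, -248), x))) = Add(Rational(251, 3), Mul(-1, Add(Mul(1, -248), 58))) = Add(Rational(251, 3), Mul(-1, Add(-248, 58))) = Add(Rational(251, 3), Mul(-1, -190)) = Add(Rational(251, 3), 190) = Rational(821, 3)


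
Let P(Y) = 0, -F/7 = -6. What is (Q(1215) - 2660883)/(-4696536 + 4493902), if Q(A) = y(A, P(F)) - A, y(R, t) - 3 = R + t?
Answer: 1330440/101317 ≈ 13.131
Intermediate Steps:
F = 42 (F = -7*(-6) = 42)
y(R, t) = 3 + R + t (y(R, t) = 3 + (R + t) = 3 + R + t)
Q(A) = 3 (Q(A) = (3 + A + 0) - A = (3 + A) - A = 3)
(Q(1215) - 2660883)/(-4696536 + 4493902) = (3 - 2660883)/(-4696536 + 4493902) = -2660880/(-202634) = -2660880*(-1/202634) = 1330440/101317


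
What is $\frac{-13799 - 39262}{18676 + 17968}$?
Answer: $- \frac{53061}{36644} \approx -1.448$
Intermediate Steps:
$\frac{-13799 - 39262}{18676 + 17968} = - \frac{53061}{36644}$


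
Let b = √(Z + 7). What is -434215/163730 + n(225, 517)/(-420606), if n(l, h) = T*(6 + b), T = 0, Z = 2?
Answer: -86843/32746 ≈ -2.6520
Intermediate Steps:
b = 3 (b = √(2 + 7) = √9 = 3)
n(l, h) = 0 (n(l, h) = 0*(6 + 3) = 0*9 = 0)
-434215/163730 + n(225, 517)/(-420606) = -434215/163730 + 0/(-420606) = -434215*1/163730 + 0*(-1/420606) = -86843/32746 + 0 = -86843/32746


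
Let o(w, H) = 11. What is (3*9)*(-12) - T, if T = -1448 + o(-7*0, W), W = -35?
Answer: 1113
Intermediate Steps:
T = -1437 (T = -1448 + 11 = -1437)
(3*9)*(-12) - T = (3*9)*(-12) - 1*(-1437) = 27*(-12) + 1437 = -324 + 1437 = 1113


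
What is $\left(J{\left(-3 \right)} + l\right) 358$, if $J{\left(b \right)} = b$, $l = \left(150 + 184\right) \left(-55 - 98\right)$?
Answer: $-18295590$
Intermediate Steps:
$l = -51102$ ($l = 334 \left(-153\right) = -51102$)
$\left(J{\left(-3 \right)} + l\right) 358 = \left(-3 - 51102\right) 358 = \left(-51105\right) 358 = -18295590$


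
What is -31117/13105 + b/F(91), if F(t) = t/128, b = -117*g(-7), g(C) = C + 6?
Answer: 14879141/91735 ≈ 162.20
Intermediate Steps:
g(C) = 6 + C
b = 117 (b = -117*(6 - 7) = -117*(-1) = 117)
F(t) = t/128 (F(t) = t*(1/128) = t/128)
-31117/13105 + b/F(91) = -31117/13105 + 117/(((1/128)*91)) = -31117*1/13105 + 117/(91/128) = -31117/13105 + 117*(128/91) = -31117/13105 + 1152/7 = 14879141/91735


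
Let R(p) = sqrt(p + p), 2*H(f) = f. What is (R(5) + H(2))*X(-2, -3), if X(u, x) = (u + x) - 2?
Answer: -7 - 7*sqrt(10) ≈ -29.136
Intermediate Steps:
X(u, x) = -2 + u + x
H(f) = f/2
R(p) = sqrt(2)*sqrt(p) (R(p) = sqrt(2*p) = sqrt(2)*sqrt(p))
(R(5) + H(2))*X(-2, -3) = (sqrt(2)*sqrt(5) + (1/2)*2)*(-2 - 2 - 3) = (sqrt(10) + 1)*(-7) = (1 + sqrt(10))*(-7) = -7 - 7*sqrt(10)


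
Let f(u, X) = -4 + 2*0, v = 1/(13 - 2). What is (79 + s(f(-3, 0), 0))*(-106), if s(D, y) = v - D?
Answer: -96884/11 ≈ -8807.6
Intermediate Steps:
v = 1/11 ≈ 0.090909
f(u, X) = -4 (f(u, X) = -4 + 0 = -4)
s(D, y) = 1/11 - D
(79 + s(f(-3, 0), 0))*(-106) = (79 + (1/11 - 1*(-4)))*(-106) = (79 + (1/11 + 4))*(-106) = (79 + 45/11)*(-106) = (914/11)*(-106) = -96884/11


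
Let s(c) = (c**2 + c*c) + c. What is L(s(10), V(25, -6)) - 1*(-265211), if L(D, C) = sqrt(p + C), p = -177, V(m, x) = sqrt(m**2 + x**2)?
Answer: 265211 + sqrt(-177 + sqrt(661)) ≈ 2.6521e+5 + 12.3*I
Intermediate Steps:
s(c) = c + 2*c**2 (s(c) = (c**2 + c**2) + c = 2*c**2 + c = c + 2*c**2)
L(D, C) = sqrt(-177 + C)
L(s(10), V(25, -6)) - 1*(-265211) = sqrt(-177 + sqrt(25**2 + (-6)**2)) - 1*(-265211) = sqrt(-177 + sqrt(625 + 36)) + 265211 = sqrt(-177 + sqrt(661)) + 265211 = 265211 + sqrt(-177 + sqrt(661))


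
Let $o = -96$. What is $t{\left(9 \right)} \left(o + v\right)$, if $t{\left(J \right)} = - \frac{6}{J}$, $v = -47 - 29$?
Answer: $\frac{344}{3} \approx 114.67$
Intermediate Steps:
$v = -76$
$t{\left(9 \right)} \left(o + v\right) = - \frac{6}{9} \left(-96 - 76\right) = \left(-6\right) \frac{1}{9} \left(-172\right) = \left(- \frac{2}{3}\right) \left(-172\right) = \frac{344}{3}$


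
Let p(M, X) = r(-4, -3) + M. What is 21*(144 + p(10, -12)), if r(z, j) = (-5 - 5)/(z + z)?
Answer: 13041/4 ≈ 3260.3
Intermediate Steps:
r(z, j) = -5/z (r(z, j) = -10*1/(2*z) = -5/z)
p(M, X) = 5/4 + M (p(M, X) = -5/(-4) + M = -5*(-¼) + M = 5/4 + M)
21*(144 + p(10, -12)) = 21*(144 + (5/4 + 10)) = 21*(144 + 45/4) = 21*(621/4) = 13041/4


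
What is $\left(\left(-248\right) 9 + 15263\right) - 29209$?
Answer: $-16178$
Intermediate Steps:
$\left(\left(-248\right) 9 + 15263\right) - 29209 = \left(-2232 + 15263\right) - 29209 = 13031 - 29209 = -16178$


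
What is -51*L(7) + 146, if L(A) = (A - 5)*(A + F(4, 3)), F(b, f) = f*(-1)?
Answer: -262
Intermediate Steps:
F(b, f) = -f
L(A) = (-5 + A)*(-3 + A) (L(A) = (A - 5)*(A - 1*3) = (-5 + A)*(A - 3) = (-5 + A)*(-3 + A))
-51*L(7) + 146 = -51*(15 + 7**2 - 8*7) + 146 = -51*(15 + 49 - 56) + 146 = -51*8 + 146 = -408 + 146 = -262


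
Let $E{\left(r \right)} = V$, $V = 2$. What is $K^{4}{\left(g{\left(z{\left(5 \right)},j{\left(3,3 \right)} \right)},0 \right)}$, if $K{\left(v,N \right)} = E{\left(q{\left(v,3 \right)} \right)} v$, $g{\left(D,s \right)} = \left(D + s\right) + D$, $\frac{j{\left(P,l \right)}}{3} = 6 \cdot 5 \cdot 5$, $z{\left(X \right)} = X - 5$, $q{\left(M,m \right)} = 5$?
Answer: $656100000000$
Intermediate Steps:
$z{\left(X \right)} = -5 + X$
$E{\left(r \right)} = 2$
$j{\left(P,l \right)} = 450$ ($j{\left(P,l \right)} = 3 \cdot 6 \cdot 5 \cdot 5 = 3 \cdot 30 \cdot 5 = 3 \cdot 150 = 450$)
$g{\left(D,s \right)} = s + 2 D$
$K{\left(v,N \right)} = 2 v$
$K^{4}{\left(g{\left(z{\left(5 \right)},j{\left(3,3 \right)} \right)},0 \right)} = \left(2 \left(450 + 2 \left(-5 + 5\right)\right)\right)^{4} = \left(2 \left(450 + 2 \cdot 0\right)\right)^{4} = \left(2 \left(450 + 0\right)\right)^{4} = \left(2 \cdot 450\right)^{4} = 900^{4} = 656100000000$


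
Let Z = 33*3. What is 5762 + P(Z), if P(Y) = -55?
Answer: 5707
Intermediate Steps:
Z = 99
5762 + P(Z) = 5762 - 55 = 5707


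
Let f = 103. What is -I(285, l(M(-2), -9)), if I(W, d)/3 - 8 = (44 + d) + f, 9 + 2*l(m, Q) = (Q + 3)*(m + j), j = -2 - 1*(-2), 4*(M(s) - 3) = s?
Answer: -429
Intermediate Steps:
M(s) = 3 + s/4
j = 0 (j = -2 + 2 = 0)
l(m, Q) = -9/2 + m*(3 + Q)/2 (l(m, Q) = -9/2 + ((Q + 3)*(m + 0))/2 = -9/2 + ((3 + Q)*m)/2 = -9/2 + (m*(3 + Q))/2 = -9/2 + m*(3 + Q)/2)
I(W, d) = 465 + 3*d (I(W, d) = 24 + 3*((44 + d) + 103) = 24 + 3*(147 + d) = 24 + (441 + 3*d) = 465 + 3*d)
-I(285, l(M(-2), -9)) = -(465 + 3*(-9/2 + 3*(3 + (1/4)*(-2))/2 + (1/2)*(-9)*(3 + (1/4)*(-2)))) = -(465 + 3*(-9/2 + 3*(3 - 1/2)/2 + (1/2)*(-9)*(3 - 1/2))) = -(465 + 3*(-9/2 + (3/2)*(5/2) + (1/2)*(-9)*(5/2))) = -(465 + 3*(-9/2 + 15/4 - 45/4)) = -(465 + 3*(-12)) = -(465 - 36) = -1*429 = -429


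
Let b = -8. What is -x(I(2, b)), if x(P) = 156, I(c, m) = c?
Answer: -156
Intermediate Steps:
-x(I(2, b)) = -1*156 = -156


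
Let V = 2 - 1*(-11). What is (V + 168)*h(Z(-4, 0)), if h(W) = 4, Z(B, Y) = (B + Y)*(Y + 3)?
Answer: 724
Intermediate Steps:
Z(B, Y) = (3 + Y)*(B + Y) (Z(B, Y) = (B + Y)*(3 + Y) = (3 + Y)*(B + Y))
V = 13 (V = 2 + 11 = 13)
(V + 168)*h(Z(-4, 0)) = (13 + 168)*4 = 181*4 = 724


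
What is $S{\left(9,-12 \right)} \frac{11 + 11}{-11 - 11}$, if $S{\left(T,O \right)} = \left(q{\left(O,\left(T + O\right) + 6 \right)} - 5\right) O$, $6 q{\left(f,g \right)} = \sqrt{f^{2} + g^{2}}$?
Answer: $-60 + 6 \sqrt{17} \approx -35.261$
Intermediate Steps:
$q{\left(f,g \right)} = \frac{\sqrt{f^{2} + g^{2}}}{6}$
$S{\left(T,O \right)} = O \left(-5 + \frac{\sqrt{O^{2} + \left(6 + O + T\right)^{2}}}{6}\right)$ ($S{\left(T,O \right)} = \left(\frac{\sqrt{O^{2} + \left(\left(T + O\right) + 6\right)^{2}}}{6} - 5\right) O = \left(\frac{\sqrt{O^{2} + \left(\left(O + T\right) + 6\right)^{2}}}{6} - 5\right) O = \left(\frac{\sqrt{O^{2} + \left(6 + O + T\right)^{2}}}{6} - 5\right) O = \left(-5 + \frac{\sqrt{O^{2} + \left(6 + O + T\right)^{2}}}{6}\right) O = O \left(-5 + \frac{\sqrt{O^{2} + \left(6 + O + T\right)^{2}}}{6}\right)$)
$S{\left(9,-12 \right)} \frac{11 + 11}{-11 - 11} = \frac{1}{6} \left(-12\right) \left(-30 + \sqrt{\left(-12\right)^{2} + \left(6 - 12 + 9\right)^{2}}\right) \frac{11 + 11}{-11 - 11} = \frac{1}{6} \left(-12\right) \left(-30 + \sqrt{144 + 3^{2}}\right) \frac{22}{-22} = \frac{1}{6} \left(-12\right) \left(-30 + \sqrt{144 + 9}\right) 22 \left(- \frac{1}{22}\right) = \frac{1}{6} \left(-12\right) \left(-30 + \sqrt{153}\right) \left(-1\right) = \frac{1}{6} \left(-12\right) \left(-30 + 3 \sqrt{17}\right) \left(-1\right) = \left(60 - 6 \sqrt{17}\right) \left(-1\right) = -60 + 6 \sqrt{17}$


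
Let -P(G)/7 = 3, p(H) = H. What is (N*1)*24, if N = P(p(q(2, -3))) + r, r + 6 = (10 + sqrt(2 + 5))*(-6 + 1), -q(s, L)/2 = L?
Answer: -1848 - 120*sqrt(7) ≈ -2165.5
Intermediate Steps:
q(s, L) = -2*L
P(G) = -21 (P(G) = -7*3 = -21)
r = -56 - 5*sqrt(7) (r = -6 + (10 + sqrt(2 + 5))*(-6 + 1) = -6 + (10 + sqrt(7))*(-5) = -6 + (-50 - 5*sqrt(7)) = -56 - 5*sqrt(7) ≈ -69.229)
N = -77 - 5*sqrt(7) (N = -21 + (-56 - 5*sqrt(7)) = -77 - 5*sqrt(7) ≈ -90.229)
(N*1)*24 = ((-77 - 5*sqrt(7))*1)*24 = (-77 - 5*sqrt(7))*24 = -1848 - 120*sqrt(7)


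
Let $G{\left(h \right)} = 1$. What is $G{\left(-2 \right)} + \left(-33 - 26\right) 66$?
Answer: $-3893$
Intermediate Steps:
$G{\left(-2 \right)} + \left(-33 - 26\right) 66 = 1 + \left(-33 - 26\right) 66 = 1 - 3894 = -3893$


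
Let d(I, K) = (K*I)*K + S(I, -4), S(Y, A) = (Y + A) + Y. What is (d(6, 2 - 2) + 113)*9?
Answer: 1089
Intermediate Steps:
S(Y, A) = A + 2*Y (S(Y, A) = (A + Y) + Y = A + 2*Y)
d(I, K) = -4 + 2*I + I*K² (d(I, K) = (K*I)*K + (-4 + 2*I) = (I*K)*K + (-4 + 2*I) = I*K² + (-4 + 2*I) = -4 + 2*I + I*K²)
(d(6, 2 - 2) + 113)*9 = ((-4 + 2*6 + 6*(2 - 2)²) + 113)*9 = ((-4 + 12 + 6*0²) + 113)*9 = ((-4 + 12 + 6*0) + 113)*9 = ((-4 + 12 + 0) + 113)*9 = (8 + 113)*9 = 121*9 = 1089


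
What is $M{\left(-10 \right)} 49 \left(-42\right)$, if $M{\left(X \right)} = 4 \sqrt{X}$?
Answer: $- 8232 i \sqrt{10} \approx - 26032.0 i$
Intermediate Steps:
$M{\left(-10 \right)} 49 \left(-42\right) = 4 \sqrt{-10} \cdot 49 \left(-42\right) = 4 i \sqrt{10} \cdot 49 \left(-42\right) = 196 i \sqrt{10} \left(-42\right) = - 8232 i \sqrt{10}$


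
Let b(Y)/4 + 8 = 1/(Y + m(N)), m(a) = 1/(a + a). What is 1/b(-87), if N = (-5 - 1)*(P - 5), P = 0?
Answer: -5219/167248 ≈ -0.031205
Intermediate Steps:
N = 30 (N = (-5 - 1)*(0 - 5) = -6*(-5) = 30)
m(a) = 1/(2*a)
b(Y) = -32 + 4/(1/60 + Y) (b(Y) = -32 + 4/(Y + (½)/30) = -32 + 4/(Y + (½)*(1/30)) = -32 + 4/(Y + 1/60) = -32 + 4/(1/60 + Y))
1/b(-87) = 1/(16*(13 - 120*(-87))/(1 + 60*(-87))) = 1/(16*(13 + 10440)/(1 - 5220)) = 1/(16*10453/(-5219)) = 1/(16*(-1/5219)*10453) = 1/(-167248/5219) = -5219/167248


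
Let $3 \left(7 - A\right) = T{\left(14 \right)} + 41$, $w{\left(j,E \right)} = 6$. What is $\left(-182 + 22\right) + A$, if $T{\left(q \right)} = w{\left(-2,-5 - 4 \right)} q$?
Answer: $- \frac{584}{3} \approx -194.67$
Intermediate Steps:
$T{\left(q \right)} = 6 q$
$A = - \frac{104}{3}$ ($A = 7 - \frac{6 \cdot 14 + 41}{3} = 7 - \frac{84 + 41}{3} = 7 - \frac{125}{3} = - \frac{104}{3} \approx -34.667$)
$\left(-182 + 22\right) + A = \left(-182 + 22\right) - \frac{104}{3} = -160 - \frac{104}{3} = - \frac{584}{3}$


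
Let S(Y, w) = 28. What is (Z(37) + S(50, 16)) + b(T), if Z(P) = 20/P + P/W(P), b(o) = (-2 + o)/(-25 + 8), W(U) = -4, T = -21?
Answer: 51939/2516 ≈ 20.643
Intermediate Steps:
b(o) = 2/17 - o/17 (b(o) = (-2 + o)/(-17) = (-2 + o)*(-1/17) = 2/17 - o/17)
Z(P) = 20/P - P/4 (Z(P) = 20/P + P/(-4) = 20/P + P*(-1/4) = 20/P - P/4)
(Z(37) + S(50, 16)) + b(T) = ((20/37 - 1/4*37) + 28) + (2/17 - 1/17*(-21)) = ((20*(1/37) - 37/4) + 28) + (2/17 + 21/17) = ((20/37 - 37/4) + 28) + 23/17 = (-1289/148 + 28) + 23/17 = 2855/148 + 23/17 = 51939/2516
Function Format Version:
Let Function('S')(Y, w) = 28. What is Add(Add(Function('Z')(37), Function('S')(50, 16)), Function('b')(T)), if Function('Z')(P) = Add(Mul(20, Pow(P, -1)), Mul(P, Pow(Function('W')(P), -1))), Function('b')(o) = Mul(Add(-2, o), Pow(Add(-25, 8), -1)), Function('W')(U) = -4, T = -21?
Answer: Rational(51939, 2516) ≈ 20.643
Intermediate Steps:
Function('b')(o) = Add(Rational(2, 17), Mul(Rational(-1, 17), o)) (Function('b')(o) = Mul(Add(-2, o), Pow(-17, -1)) = Mul(Add(-2, o), Rational(-1, 17)) = Add(Rational(2, 17), Mul(Rational(-1, 17), o)))
Function('Z')(P) = Add(Mul(20, Pow(P, -1)), Mul(Rational(-1, 4), P)) (Function('Z')(P) = Add(Mul(20, Pow(P, -1)), Mul(P, Pow(-4, -1))) = Add(Mul(20, Pow(P, -1)), Mul(P, Rational(-1, 4))) = Add(Mul(20, Pow(P, -1)), Mul(Rational(-1, 4), P)))
Add(Add(Function('Z')(37), Function('S')(50, 16)), Function('b')(T)) = Add(Add(Add(Mul(20, Pow(37, -1)), Mul(Rational(-1, 4), 37)), 28), Add(Rational(2, 17), Mul(Rational(-1, 17), -21))) = Add(Add(Add(Mul(20, Rational(1, 37)), Rational(-37, 4)), 28), Add(Rational(2, 17), Rational(21, 17))) = Add(Add(Add(Rational(20, 37), Rational(-37, 4)), 28), Rational(23, 17)) = Add(Add(Rational(-1289, 148), 28), Rational(23, 17)) = Add(Rational(2855, 148), Rational(23, 17)) = Rational(51939, 2516)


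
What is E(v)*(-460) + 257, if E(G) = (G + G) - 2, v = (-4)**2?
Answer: -13543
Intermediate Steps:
v = 16
E(G) = -2 + 2*G (E(G) = 2*G - 2 = -2 + 2*G)
E(v)*(-460) + 257 = (-2 + 2*16)*(-460) + 257 = (-2 + 32)*(-460) + 257 = 30*(-460) + 257 = -13800 + 257 = -13543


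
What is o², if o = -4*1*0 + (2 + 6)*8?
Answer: 4096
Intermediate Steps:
o = 64 (o = -4*0 + 8*8 = 0 + 64 = 64)
o² = 64² = 4096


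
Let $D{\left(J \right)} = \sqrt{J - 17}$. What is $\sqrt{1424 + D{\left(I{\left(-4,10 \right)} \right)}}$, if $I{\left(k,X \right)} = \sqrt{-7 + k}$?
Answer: $\sqrt{1424 + \sqrt{-17 + i \sqrt{11}}} \approx 37.741 + 0.0549 i$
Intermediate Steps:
$D{\left(J \right)} = \sqrt{-17 + J}$
$\sqrt{1424 + D{\left(I{\left(-4,10 \right)} \right)}} = \sqrt{1424 + \sqrt{-17 + \sqrt{-7 - 4}}} = \sqrt{1424 + \sqrt{-17 + \sqrt{-11}}} = \sqrt{1424 + \sqrt{-17 + i \sqrt{11}}}$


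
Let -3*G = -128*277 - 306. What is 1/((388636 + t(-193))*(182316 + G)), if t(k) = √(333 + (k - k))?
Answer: 582954/44005659056190865 - 9*√37/88011318112381730 ≈ 1.3247e-11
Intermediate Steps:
G = 35762/3 (G = -(-128*277 - 306)/3 = -(-35456 - 306)/3 = -⅓*(-35762) = 35762/3 ≈ 11921.)
t(k) = 3*√37 (t(k) = √(333 + 0) = √333 = 3*√37)
1/((388636 + t(-193))*(182316 + G)) = 1/((388636 + 3*√37)*(182316 + 35762/3)) = 1/((388636 + 3*√37)*(582710/3)) = 1/(226462083560/3 + 582710*√37)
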